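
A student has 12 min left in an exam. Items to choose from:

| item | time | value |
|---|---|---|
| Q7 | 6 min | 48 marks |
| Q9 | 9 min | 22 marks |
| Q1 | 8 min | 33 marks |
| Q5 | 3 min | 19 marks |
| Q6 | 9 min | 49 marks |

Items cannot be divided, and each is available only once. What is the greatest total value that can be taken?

68 marks

Check high-value combinations within 12 min:
- Q5+Q6: time 3+9=12, value 19+49=68
- Q7+Q5: time 6+3=9, value 48+19=67
- Q1+Q5: time 8+3=11, value 33+19=52
- Q6: time 9, value 49
Best: 68 marks.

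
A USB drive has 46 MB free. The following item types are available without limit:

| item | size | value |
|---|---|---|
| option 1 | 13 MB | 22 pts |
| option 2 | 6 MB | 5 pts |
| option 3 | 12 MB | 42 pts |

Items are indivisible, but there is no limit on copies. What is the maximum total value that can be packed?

131 pts

Best value-per-unit is option 3 at 42/12; filling with it alone gives 3×42 = 126.
Optimal mix: 1×option 2 + 3×option 3 → size 42, value 131.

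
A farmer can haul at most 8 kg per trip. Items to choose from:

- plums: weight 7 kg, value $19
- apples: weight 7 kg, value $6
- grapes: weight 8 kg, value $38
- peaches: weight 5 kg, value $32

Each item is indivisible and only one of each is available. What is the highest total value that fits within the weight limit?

Check high-value combinations within 8 kg:
- grapes: weight 8, value 38
- peaches: weight 5, value 32
- plums: weight 7, value 19
Best: $38.

$38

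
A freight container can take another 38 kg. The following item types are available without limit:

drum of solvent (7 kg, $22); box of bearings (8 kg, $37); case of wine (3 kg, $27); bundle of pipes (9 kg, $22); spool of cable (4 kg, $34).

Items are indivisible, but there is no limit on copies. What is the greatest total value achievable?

$338

Best value-per-unit is case of wine at 27/3; filling with it alone gives 12×27 = 324.
Optimal mix: 10×case of wine + 2×spool of cable → weight 38, value 338.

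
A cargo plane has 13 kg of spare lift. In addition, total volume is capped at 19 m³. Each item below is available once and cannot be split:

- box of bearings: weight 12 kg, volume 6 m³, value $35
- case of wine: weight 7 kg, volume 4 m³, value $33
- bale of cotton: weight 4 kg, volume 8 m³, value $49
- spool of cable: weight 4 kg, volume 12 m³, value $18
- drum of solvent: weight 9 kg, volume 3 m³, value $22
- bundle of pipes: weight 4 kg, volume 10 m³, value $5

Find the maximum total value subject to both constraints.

$82

Feasible sets respecting both limits:
- case of wine+bale of cotton: weight 11, volume 12, value 82
- bale of cotton+drum of solvent: weight 13, volume 11, value 71
- bale of cotton+bundle of pipes: weight 8, volume 18, value 54
Best: $82.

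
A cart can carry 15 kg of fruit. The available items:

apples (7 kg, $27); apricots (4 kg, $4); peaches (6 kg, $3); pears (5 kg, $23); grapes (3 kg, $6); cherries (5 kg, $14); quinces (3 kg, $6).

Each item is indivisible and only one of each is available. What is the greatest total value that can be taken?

$56

Check high-value combinations within 15 kg:
- apples+pears+grapes: weight 7+5+3=15, value 27+23+6=56
- apples+pears+quinces: weight 7+5+3=15, value 27+23+6=56
- apples+pears: weight 7+5=12, value 27+23=50
Best: $56.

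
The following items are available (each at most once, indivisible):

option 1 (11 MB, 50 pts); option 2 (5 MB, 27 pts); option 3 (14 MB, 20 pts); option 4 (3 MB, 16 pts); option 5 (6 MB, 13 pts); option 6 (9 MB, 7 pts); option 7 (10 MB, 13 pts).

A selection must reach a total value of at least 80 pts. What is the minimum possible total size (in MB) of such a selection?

Subsets with value ≥ 80, sorted by total size:
- option 1+option 2+option 4: size 19, value 93
- option 1+option 2+option 5: size 22, value 90
Minimum size: 19 MB.

19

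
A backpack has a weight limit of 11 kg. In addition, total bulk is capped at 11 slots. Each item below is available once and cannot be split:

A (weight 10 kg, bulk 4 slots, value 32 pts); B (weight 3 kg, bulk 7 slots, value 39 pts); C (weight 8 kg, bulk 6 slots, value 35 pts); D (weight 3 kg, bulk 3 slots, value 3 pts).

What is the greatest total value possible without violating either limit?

Feasible sets respecting both limits:
- B+D: weight 6, bulk 10, value 42
- B: weight 3, bulk 7, value 39
- C+D: weight 11, bulk 9, value 38
- C: weight 8, bulk 6, value 35
Best: 42 pts.

42 pts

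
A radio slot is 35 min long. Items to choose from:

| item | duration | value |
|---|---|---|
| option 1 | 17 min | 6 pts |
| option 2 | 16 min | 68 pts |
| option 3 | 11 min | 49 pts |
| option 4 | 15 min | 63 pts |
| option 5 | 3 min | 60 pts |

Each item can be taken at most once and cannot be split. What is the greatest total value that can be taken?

191 pts

Check high-value combinations within 35 min:
- option 2+option 4+option 5: duration 16+15+3=34, value 68+63+60=191
- option 2+option 3+option 5: duration 16+11+3=30, value 68+49+60=177
- option 3+option 4+option 5: duration 11+15+3=29, value 49+63+60=172
- option 2+option 4: duration 16+15=31, value 68+63=131
Best: 191 pts.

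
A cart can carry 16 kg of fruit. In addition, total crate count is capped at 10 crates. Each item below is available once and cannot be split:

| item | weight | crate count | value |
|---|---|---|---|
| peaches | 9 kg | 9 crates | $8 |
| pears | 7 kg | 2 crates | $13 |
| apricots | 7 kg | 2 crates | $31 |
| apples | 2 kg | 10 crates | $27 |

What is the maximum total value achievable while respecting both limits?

Feasible sets respecting both limits:
- pears+apricots: weight 14, crate count 4, value 44
- apricots: weight 7, crate count 2, value 31
- apples: weight 2, crate count 10, value 27
- pears: weight 7, crate count 2, value 13
Best: $44.

$44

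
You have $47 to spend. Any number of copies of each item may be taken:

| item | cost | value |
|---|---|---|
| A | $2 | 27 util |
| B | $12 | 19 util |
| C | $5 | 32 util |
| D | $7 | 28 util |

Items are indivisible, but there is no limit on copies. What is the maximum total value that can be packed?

621 util

Best value-per-unit is A at 27/2, and filling with it alone uses cost 23×2=46. No mix of the others beats 23×27 = 621.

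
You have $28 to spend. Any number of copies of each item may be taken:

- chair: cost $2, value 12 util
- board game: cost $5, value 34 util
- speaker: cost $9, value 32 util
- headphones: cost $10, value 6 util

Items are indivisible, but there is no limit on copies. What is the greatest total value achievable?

184 util

Best value-per-unit is board game at 34/5; filling with it alone gives 5×34 = 170.
Optimal mix: 4×chair + 4×board game → cost 28, value 184.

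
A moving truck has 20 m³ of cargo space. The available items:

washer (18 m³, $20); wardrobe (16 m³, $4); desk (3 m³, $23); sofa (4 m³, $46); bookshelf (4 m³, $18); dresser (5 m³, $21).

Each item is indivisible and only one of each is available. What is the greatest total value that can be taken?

$108

This is a 0/1 knapsack; check combinations near the capacity.
- desk+sofa+bookshelf+dresser: volume 3+4+4+5=16, value 23+46+18+21=108
- desk+sofa+dresser: volume 3+4+5=12, value 23+46+21=90
- desk+sofa+bookshelf: volume 3+4+4=11, value 23+46+18=87
- sofa+bookshelf+dresser: volume 4+4+5=13, value 46+18+21=85
Best: $108.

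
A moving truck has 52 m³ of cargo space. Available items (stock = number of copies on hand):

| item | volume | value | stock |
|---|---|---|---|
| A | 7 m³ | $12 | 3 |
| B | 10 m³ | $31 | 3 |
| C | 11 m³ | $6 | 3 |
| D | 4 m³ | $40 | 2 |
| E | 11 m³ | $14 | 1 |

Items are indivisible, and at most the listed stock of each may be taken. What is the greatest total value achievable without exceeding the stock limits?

$197

Top feasible selections:
- 2×A + 3×B + 2×D: volume 52, value 197
- 3×B + 2×D + 1×E: volume 49, value 187
- 1×A + 3×B + 2×D: volume 45, value 185
Best: $197.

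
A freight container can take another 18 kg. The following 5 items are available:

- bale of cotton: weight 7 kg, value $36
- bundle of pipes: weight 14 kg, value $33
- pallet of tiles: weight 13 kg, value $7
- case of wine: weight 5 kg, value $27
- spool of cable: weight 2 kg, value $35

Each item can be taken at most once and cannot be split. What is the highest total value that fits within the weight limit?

$98

This is a 0/1 knapsack; check combinations near the capacity.
- bale of cotton+case of wine+spool of cable: weight 7+5+2=14, value 36+27+35=98
- bale of cotton+spool of cable: weight 7+2=9, value 36+35=71
- bundle of pipes+spool of cable: weight 14+2=16, value 33+35=68
- bale of cotton+case of wine: weight 7+5=12, value 36+27=63
Best: $98.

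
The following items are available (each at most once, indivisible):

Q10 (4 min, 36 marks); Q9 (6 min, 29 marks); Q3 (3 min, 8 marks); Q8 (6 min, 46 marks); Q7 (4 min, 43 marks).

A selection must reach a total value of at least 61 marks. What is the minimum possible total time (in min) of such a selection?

8

Subsets with value ≥ 61, sorted by total time:
- Q10+Q7: time 8, value 79
- Q8+Q7: time 10, value 89
- Q10+Q8: time 10, value 82
- Q9+Q7: time 10, value 72
Minimum time: 8 min.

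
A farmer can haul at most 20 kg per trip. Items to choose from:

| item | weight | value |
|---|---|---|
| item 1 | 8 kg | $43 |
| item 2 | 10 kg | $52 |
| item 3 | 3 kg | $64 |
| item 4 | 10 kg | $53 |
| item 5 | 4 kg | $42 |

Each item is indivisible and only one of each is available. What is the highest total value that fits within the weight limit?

This is a 0/1 knapsack; check combinations near the capacity.
- item 3+item 4+item 5: weight 3+10+4=17, value 64+53+42=159
- item 2+item 3+item 5: weight 10+3+4=17, value 52+64+42=158
- item 1+item 3+item 5: weight 8+3+4=15, value 43+64+42=149
Best: $159.

$159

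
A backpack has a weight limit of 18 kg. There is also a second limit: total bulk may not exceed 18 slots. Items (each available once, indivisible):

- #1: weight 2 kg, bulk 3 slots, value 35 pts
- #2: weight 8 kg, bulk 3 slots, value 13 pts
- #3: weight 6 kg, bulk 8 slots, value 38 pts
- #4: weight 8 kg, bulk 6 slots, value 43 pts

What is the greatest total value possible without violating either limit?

116 pts

Feasible sets respecting both limits:
- #1+#3+#4: weight 16, bulk 17, value 116
- #1+#2+#4: weight 18, bulk 12, value 91
- #1+#2+#3: weight 16, bulk 14, value 86
Best: 116 pts.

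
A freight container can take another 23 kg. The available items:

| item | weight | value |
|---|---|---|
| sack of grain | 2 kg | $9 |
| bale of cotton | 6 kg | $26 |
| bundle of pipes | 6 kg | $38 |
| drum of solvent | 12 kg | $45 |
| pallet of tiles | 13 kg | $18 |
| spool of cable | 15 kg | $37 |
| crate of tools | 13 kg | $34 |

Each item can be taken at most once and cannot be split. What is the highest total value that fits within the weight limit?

$92

Check high-value combinations within 23 kg:
- sack of grain+bundle of pipes+drum of solvent: weight 2+6+12=20, value 9+38+45=92
- sack of grain+bundle of pipes+spool of cable: weight 2+6+15=23, value 9+38+37=84
- bundle of pipes+drum of solvent: weight 6+12=18, value 38+45=83
Best: $92.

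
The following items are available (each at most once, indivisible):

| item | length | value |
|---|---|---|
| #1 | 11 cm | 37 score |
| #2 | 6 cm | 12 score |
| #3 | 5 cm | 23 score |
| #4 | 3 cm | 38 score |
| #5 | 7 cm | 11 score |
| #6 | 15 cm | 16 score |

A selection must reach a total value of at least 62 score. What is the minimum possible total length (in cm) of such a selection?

14

Subsets with value ≥ 62, sorted by total length:
- #1+#4: length 14, value 75
- #2+#3+#4: length 14, value 73
- #3+#4+#5: length 15, value 72
Minimum length: 14 cm.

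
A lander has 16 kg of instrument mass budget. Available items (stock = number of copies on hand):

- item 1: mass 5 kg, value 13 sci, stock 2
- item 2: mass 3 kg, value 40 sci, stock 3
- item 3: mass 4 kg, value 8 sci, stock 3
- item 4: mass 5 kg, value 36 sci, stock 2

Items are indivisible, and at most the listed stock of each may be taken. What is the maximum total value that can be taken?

156 sci

Top feasible selections:
- 3×item 2 + 1×item 4: mass 14, value 156
- 2×item 2 + 2×item 4: mass 16, value 152
- 1×item 1 + 3×item 2: mass 14, value 133
Best: 156 sci.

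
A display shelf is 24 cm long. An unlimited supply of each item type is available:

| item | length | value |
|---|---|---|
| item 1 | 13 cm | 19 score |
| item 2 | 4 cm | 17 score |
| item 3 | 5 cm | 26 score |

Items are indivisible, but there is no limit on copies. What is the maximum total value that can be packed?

Best value-per-unit is item 3 at 26/5; filling with it alone gives 4×26 = 104.
Optimal mix: 1×item 2 + 4×item 3 → length 24, value 121.

121 score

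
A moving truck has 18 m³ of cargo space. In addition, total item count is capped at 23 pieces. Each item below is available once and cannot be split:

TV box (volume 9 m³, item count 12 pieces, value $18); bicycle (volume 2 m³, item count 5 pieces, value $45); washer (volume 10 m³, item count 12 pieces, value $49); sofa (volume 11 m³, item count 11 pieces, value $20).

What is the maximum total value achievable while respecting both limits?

Feasible sets respecting both limits:
- bicycle+washer: volume 12, item count 17, value 94
- bicycle+sofa: volume 13, item count 16, value 65
- TV box+bicycle: volume 11, item count 17, value 63
- washer: volume 10, item count 12, value 49
Best: $94.

$94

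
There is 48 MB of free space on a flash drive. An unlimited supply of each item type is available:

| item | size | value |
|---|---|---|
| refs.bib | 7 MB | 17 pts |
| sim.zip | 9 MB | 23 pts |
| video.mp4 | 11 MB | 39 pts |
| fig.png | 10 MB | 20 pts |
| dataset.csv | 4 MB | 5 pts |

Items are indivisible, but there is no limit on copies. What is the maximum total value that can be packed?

161 pts

Best value-per-unit is video.mp4 at 39/11; filling with it alone gives 4×39 = 156.
Optimal mix: 4×video.mp4 + 1×dataset.csv → size 48, value 161.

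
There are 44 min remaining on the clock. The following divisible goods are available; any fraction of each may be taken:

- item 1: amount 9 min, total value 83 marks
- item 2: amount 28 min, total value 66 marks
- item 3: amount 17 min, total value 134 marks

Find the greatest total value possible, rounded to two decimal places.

259.43

Take in order of value per unit:
- item 1 (83/9 per unit): all 9 → value 83, running total 83.00
- item 3 (134/17 per unit): all 17 → value 134, running total 217.00
- item 2 (66/28 per unit): 18 of 28 → value 18×66/28 = 42.4286, running total 259.43
Total 259.43.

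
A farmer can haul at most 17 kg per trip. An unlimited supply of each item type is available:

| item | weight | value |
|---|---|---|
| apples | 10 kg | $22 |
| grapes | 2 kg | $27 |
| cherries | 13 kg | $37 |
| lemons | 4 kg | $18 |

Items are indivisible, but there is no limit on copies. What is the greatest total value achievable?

$216

Best value-per-unit is grapes at 27/2, and filling with it alone uses weight 8×2=16. No mix of the others beats 8×27 = 216.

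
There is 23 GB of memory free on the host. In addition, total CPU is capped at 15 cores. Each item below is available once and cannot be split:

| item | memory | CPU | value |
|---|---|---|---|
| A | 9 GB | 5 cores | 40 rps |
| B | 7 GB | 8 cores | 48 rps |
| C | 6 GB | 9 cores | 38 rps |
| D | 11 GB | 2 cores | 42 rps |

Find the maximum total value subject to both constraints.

90 rps

Feasible sets respecting both limits:
- B+D: memory 18, CPU 10, value 90
- A+B: memory 16, CPU 13, value 88
- A+D: memory 20, CPU 7, value 82
- C+D: memory 17, CPU 11, value 80
Best: 90 rps.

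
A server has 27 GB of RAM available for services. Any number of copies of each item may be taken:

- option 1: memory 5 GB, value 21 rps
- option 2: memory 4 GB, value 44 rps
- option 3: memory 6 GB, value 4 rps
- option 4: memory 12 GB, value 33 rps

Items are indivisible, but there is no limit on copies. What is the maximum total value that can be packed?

264 rps

Best value-per-unit is option 2 at 44/4, and filling with it alone uses memory 6×4=24. No mix of the others beats 6×44 = 264.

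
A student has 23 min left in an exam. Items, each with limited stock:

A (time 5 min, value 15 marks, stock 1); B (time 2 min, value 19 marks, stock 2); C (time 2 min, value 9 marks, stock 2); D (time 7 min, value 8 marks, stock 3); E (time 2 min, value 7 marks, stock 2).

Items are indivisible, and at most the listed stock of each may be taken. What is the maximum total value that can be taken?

86 marks

Top feasible selections:
- 1×A + 2×B + 2×C + 1×D + 1×E: time 22, value 86
- 1×A + 2×B + 2×C + 2×E: time 17, value 85
Best: 86 marks.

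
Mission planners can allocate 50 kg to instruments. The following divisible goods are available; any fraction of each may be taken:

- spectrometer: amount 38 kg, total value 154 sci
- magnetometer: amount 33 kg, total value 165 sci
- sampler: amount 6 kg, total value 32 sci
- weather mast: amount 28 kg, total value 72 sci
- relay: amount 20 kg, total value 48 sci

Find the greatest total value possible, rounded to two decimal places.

Take in order of value per unit:
- sampler (32/6 per unit): all 6 → value 32, running total 32.00
- magnetometer (165/33 per unit): all 33 → value 165, running total 197.00
- spectrometer (154/38 per unit): 11 of 38 → value 11×154/38 = 44.5789, running total 241.58
Total 241.58.

241.58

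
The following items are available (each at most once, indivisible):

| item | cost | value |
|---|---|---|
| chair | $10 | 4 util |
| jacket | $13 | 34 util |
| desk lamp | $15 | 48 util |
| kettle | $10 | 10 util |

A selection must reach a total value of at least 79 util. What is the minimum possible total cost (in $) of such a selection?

Subsets with value ≥ 79, sorted by total cost:
- jacket+desk lamp: cost 28, value 82
- jacket+desk lamp+kettle: cost 38, value 92
- chair+jacket+desk lamp: cost 38, value 86
- chair+jacket+desk lamp+kettle: cost 48, value 96
Minimum cost: 28 $.

28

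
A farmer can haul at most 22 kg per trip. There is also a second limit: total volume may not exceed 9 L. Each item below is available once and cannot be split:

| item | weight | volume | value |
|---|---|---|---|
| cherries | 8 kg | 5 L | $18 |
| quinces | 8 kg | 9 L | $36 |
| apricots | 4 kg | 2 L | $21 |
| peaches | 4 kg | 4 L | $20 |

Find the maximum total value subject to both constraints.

Feasible sets respecting both limits:
- apricots+peaches: weight 8, volume 6, value 41
- cherries+apricots: weight 12, volume 7, value 39
- cherries+peaches: weight 12, volume 9, value 38
- quinces: weight 8, volume 9, value 36
Best: $41.

$41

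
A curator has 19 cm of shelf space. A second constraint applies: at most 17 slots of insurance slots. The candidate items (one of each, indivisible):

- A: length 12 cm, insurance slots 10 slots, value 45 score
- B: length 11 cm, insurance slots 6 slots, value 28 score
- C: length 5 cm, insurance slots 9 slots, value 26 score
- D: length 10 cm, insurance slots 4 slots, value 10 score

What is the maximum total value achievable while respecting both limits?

Feasible sets respecting both limits:
- B+C: length 16, insurance slots 15, value 54
- A: length 12, insurance slots 10, value 45
- C+D: length 15, insurance slots 13, value 36
Best: 54 score.

54 score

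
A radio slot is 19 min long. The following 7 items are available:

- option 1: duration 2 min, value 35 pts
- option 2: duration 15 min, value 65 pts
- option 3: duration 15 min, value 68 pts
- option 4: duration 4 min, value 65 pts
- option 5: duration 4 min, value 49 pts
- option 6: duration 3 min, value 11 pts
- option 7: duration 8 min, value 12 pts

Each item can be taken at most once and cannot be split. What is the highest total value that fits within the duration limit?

This is a 0/1 knapsack; check combinations near the capacity.
- option 1+option 4+option 5+option 7: duration 2+4+4+8=18, value 35+65+49+12=161
- option 1+option 4+option 5+option 6: duration 2+4+4+3=13, value 35+65+49+11=160
- option 1+option 4+option 5: duration 2+4+4=10, value 35+65+49=149
- option 4+option 5+option 6+option 7: duration 4+4+3+8=19, value 65+49+11+12=137
Best: 161 pts.

161 pts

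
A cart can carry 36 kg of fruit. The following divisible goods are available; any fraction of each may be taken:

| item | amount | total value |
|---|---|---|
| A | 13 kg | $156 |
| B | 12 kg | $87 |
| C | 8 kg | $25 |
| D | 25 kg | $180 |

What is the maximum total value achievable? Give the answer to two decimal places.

322.20

Take in order of value per unit:
- A (156/13 per unit): all 13 → value 156, running total 156.00
- B (87/12 per unit): all 12 → value 87, running total 243.00
- D (180/25 per unit): 11 of 25 → value 11×180/25 = 79.2000, running total 322.20
Total 322.20.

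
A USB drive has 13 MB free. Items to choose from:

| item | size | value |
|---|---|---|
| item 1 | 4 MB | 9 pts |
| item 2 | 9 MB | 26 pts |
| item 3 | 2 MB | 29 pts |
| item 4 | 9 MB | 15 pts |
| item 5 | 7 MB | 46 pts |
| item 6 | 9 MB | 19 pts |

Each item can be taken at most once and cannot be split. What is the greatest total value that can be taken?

84 pts

Check high-value combinations within 13 MB:
- item 1+item 3+item 5: size 4+2+7=13, value 9+29+46=84
- item 3+item 5: size 2+7=9, value 29+46=75
- item 2+item 3: size 9+2=11, value 26+29=55
Best: 84 pts.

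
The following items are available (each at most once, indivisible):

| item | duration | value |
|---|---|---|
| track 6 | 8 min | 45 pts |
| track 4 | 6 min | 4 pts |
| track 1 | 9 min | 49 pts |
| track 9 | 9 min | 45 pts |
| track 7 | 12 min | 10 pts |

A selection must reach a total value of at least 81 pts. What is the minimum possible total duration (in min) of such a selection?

Subsets with value ≥ 81, sorted by total duration:
- track 6+track 1: duration 17, value 94
- track 6+track 9: duration 17, value 90
- track 1+track 9: duration 18, value 94
- track 6+track 4+track 1: duration 23, value 98
Minimum duration: 17 min.

17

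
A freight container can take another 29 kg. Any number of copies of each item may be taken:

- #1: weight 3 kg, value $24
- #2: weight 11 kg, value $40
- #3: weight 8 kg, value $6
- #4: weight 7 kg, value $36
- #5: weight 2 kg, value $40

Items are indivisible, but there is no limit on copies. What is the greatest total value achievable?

Best value-per-unit is #5 at 40/2, and filling with it alone uses weight 14×2=28. No mix of the others beats 14×40 = 560.

$560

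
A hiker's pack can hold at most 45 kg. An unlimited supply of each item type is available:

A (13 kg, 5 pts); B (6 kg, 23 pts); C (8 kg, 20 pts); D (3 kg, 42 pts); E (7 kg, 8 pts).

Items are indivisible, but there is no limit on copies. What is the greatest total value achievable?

630 pts

Best value-per-unit is D at 42/3, and filling with it alone uses weight 15×3=45. No mix of the others beats 15×42 = 630.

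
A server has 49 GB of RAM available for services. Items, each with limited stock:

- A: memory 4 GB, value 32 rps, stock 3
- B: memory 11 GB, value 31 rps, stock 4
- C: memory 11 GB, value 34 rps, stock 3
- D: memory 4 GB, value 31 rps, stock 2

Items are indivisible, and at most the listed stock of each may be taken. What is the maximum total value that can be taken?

Top feasible selections:
- 3×A + 3×C + 1×D: memory 49, value 229
- 2×A + 3×C + 2×D: memory 49, value 228
- 3×A + 2×C + 2×D: memory 42, value 226
Best: 229 rps.

229 rps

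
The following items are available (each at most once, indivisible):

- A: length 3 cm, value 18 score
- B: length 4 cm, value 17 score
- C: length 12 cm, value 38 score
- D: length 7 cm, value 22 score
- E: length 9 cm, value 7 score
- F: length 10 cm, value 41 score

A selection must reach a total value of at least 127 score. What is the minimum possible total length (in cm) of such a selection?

Subsets with value ≥ 127, sorted by total length:
- A+B+C+D+F: length 36, value 136
- A+B+C+D+E+F: length 45, value 143
Minimum length: 36 cm.

36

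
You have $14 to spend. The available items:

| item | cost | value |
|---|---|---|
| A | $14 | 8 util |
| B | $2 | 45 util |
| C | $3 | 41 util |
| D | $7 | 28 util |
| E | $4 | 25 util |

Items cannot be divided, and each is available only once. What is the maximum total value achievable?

114 util

Check high-value combinations within $14:
- B+C+D: cost 2+3+7=12, value 45+41+28=114
- B+C+E: cost 2+3+4=9, value 45+41+25=111
- B+D+E: cost 2+7+4=13, value 45+28+25=98
- C+D+E: cost 3+7+4=14, value 41+28+25=94
Best: 114 util.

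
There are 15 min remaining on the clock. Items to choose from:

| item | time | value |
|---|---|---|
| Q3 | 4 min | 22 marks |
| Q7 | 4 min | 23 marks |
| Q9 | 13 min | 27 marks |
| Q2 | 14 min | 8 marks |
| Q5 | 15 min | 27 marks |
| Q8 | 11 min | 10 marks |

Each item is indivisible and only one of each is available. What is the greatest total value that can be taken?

This is a 0/1 knapsack; check combinations near the capacity.
- Q3+Q7: time 4+4=8, value 22+23=45
- Q7+Q8: time 4+11=15, value 23+10=33
- Q3+Q8: time 4+11=15, value 22+10=32
- Q9: time 13, value 27
- Q5: time 15, value 27
Best: 45 marks.

45 marks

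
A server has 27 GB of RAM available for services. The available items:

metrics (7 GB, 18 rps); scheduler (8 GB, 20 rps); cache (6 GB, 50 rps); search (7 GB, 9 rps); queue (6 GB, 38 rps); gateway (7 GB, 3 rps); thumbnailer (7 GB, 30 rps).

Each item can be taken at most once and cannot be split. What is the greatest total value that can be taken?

138 rps

This is a 0/1 knapsack; check combinations near the capacity.
- scheduler+cache+queue+thumbnailer: memory 8+6+6+7=27, value 20+50+38+30=138
- metrics+cache+queue+thumbnailer: memory 7+6+6+7=26, value 18+50+38+30=136
- cache+search+queue+thumbnailer: memory 6+7+6+7=26, value 50+9+38+30=127
Best: 138 rps.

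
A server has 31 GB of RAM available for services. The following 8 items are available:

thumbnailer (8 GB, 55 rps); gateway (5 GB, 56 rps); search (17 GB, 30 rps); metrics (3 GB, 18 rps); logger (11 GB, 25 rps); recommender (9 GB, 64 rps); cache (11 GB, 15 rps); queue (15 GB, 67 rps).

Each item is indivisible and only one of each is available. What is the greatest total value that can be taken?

Check high-value combinations within 31 GB:
- thumbnailer+gateway+metrics+queue: memory 8+5+3+15=31, value 55+56+18+67=196
- thumbnailer+gateway+metrics+recommender: memory 8+5+3+9=25, value 55+56+18+64=193
- gateway+recommender+queue: memory 5+9+15=29, value 56+64+67=187
- thumbnailer+gateway+queue: memory 8+5+15=28, value 55+56+67=178
- thumbnailer+gateway+recommender: memory 8+5+9=22, value 55+56+64=175
Best: 196 rps.

196 rps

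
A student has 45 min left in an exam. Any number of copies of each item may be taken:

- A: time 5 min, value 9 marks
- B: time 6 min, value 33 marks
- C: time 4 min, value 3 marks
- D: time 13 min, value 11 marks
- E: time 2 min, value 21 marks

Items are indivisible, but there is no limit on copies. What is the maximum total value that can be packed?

Best value-per-unit is E at 21/2, and filling with it alone uses time 22×2=44. No mix of the others beats 22×21 = 462.

462 marks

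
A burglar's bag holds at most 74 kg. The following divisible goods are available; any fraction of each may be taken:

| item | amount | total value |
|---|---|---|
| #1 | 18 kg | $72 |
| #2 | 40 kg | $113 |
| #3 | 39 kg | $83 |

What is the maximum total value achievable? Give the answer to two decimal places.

Take in order of value per unit:
- #1 (72/18 per unit): all 18 → value 72, running total 72.00
- #2 (113/40 per unit): all 40 → value 113, running total 185.00
- #3 (83/39 per unit): 16 of 39 → value 16×83/39 = 34.0513, running total 219.05
Total 219.05.

219.05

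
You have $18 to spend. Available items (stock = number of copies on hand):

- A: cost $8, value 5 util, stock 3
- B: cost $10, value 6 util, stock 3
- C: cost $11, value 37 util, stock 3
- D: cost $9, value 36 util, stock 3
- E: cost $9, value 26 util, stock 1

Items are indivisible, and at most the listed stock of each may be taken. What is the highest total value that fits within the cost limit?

72 util

Top feasible selections:
- 2×D: cost 18, value 72
- 1×D + 1×E: cost 18, value 62
- 1×A + 1×D: cost 17, value 41
- 1×C: cost 11, value 37
Best: 72 util.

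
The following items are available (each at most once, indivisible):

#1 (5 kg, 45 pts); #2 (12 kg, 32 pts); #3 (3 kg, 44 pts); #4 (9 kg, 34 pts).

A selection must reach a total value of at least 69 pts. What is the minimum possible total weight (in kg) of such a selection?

8

Subsets with value ≥ 69, sorted by total weight:
- #1+#3: weight 8, value 89
- #3+#4: weight 12, value 78
- #1+#4: weight 14, value 79
- #2+#3: weight 15, value 76
Minimum weight: 8 kg.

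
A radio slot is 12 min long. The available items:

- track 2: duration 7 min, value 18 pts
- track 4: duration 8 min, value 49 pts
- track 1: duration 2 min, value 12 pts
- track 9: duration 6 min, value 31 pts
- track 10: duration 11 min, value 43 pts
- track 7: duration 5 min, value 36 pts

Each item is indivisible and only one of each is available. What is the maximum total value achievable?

Check high-value combinations within 12 min:
- track 9+track 7: duration 6+5=11, value 31+36=67
- track 4+track 1: duration 8+2=10, value 49+12=61
- track 2+track 7: duration 7+5=12, value 18+36=54
- track 4: duration 8, value 49
Best: 67 pts.

67 pts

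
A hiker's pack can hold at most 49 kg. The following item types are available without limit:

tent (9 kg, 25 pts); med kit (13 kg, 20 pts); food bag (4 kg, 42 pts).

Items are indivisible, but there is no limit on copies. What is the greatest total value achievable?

504 pts

Best value-per-unit is food bag at 42/4, and filling with it alone uses weight 12×4=48. No mix of the others beats 12×42 = 504.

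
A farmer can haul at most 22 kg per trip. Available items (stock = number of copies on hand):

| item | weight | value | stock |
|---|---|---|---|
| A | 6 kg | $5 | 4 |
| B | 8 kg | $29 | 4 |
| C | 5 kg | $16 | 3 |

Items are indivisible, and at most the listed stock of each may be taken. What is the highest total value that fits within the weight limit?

$74

Top feasible selections:
- 2×B + 1×C: weight 21, value 74
- 1×A + 2×B: weight 22, value 63
- 1×B + 2×C: weight 18, value 61
Best: $74.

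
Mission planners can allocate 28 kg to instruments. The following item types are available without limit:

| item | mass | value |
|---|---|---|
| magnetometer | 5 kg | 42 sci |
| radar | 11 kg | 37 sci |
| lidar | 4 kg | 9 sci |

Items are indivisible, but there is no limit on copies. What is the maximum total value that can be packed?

Best value-per-unit is magnetometer at 42/5, and filling with it alone uses mass 5×5=25. No mix of the others beats 5×42 = 210.

210 sci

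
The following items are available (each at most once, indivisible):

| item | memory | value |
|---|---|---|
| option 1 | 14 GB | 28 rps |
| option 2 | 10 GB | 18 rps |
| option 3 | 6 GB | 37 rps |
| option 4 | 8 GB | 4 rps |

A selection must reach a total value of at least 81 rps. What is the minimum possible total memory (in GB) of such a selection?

Subsets with value ≥ 81, sorted by total memory:
- option 1+option 2+option 3: memory 30, value 83
- option 1+option 2+option 3+option 4: memory 38, value 87
Minimum memory: 30 GB.

30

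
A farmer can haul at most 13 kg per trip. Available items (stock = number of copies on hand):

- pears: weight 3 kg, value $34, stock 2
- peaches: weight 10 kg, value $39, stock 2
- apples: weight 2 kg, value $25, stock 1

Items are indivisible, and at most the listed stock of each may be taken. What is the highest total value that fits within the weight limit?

$93

Best selections within weight 13 and stock limits:
- 2×pears + 1×apples: weight 8, value 93
- 1×pears + 1×peaches: weight 13, value 73
Best: $93.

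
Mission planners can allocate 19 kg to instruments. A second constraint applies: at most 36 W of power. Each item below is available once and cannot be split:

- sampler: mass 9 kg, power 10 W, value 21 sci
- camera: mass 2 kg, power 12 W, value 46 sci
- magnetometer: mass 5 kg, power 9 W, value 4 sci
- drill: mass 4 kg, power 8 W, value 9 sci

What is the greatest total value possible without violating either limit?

76 sci

Feasible sets respecting both limits:
- sampler+camera+drill: mass 15, power 30, value 76
- sampler+camera+magnetometer: mass 16, power 31, value 71
- sampler+camera: mass 11, power 22, value 67
Best: 76 sci.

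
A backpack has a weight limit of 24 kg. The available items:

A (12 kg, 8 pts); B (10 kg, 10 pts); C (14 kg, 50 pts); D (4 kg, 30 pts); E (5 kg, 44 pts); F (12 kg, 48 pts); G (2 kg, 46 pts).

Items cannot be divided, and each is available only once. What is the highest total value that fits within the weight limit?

168 pts

Check high-value combinations within 24 kg:
- D+E+F+G: weight 4+5+12+2=23, value 30+44+48+46=168
- C+E+G: weight 14+5+2=21, value 50+44+46=140
- E+F+G: weight 5+12+2=19, value 44+48+46=138
Best: 168 pts.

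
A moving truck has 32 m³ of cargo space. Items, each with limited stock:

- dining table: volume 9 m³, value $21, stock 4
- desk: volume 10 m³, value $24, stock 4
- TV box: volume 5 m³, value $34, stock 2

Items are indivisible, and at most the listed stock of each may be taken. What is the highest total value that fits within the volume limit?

Best selections within volume 32 and stock limits:
- 2×desk + 2×TV box: volume 30, value 116
- 1×dining table + 1×desk + 2×TV box: volume 29, value 113
- 2×dining table + 2×TV box: volume 28, value 110
- 3×dining table + 1×TV box: volume 32, value 97
Best: $116.

$116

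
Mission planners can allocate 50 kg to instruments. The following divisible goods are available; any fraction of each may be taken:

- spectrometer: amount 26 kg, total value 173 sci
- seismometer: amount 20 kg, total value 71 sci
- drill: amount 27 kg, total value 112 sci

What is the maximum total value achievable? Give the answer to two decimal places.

272.56

Take in order of value per unit:
- spectrometer (173/26 per unit): all 26 → value 173, running total 173.00
- drill (112/27 per unit): 24 of 27 → value 24×112/27 = 99.5556, running total 272.56
Total 272.56.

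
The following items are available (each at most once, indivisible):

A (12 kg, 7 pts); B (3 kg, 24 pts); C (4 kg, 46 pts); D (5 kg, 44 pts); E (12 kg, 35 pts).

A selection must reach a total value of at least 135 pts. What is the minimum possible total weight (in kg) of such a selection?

24

Subsets with value ≥ 135, sorted by total weight:
- B+C+D+E: weight 24, value 149
- A+B+C+D+E: weight 36, value 156
Minimum weight: 24 kg.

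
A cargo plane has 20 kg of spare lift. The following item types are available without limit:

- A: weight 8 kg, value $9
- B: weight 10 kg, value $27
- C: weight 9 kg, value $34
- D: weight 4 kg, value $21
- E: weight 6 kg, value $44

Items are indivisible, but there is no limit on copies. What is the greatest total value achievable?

Best value-per-unit is E at 44/6, and filling with it alone uses weight 3×6=18. No mix of the others beats 3×44 = 132.

$132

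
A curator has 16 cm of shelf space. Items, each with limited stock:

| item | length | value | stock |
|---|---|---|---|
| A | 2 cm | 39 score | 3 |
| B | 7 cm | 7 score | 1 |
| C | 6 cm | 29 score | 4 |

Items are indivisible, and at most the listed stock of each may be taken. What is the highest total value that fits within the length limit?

Top feasible selections:
- 3×A + 1×C: length 12, value 146
- 2×A + 2×C: length 16, value 136
- 3×A + 1×B: length 13, value 124
- 3×A: length 6, value 117
Best: 146 score.

146 score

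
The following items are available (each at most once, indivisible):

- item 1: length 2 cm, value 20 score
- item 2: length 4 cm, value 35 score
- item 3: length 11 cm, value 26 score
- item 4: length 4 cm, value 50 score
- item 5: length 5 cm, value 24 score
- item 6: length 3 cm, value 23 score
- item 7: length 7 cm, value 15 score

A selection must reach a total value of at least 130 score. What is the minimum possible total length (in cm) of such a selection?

Subsets with value ≥ 130, sorted by total length:
- item 2+item 4+item 5+item 6: length 16, value 132
- item 1+item 2+item 4+item 5+item 6: length 18, value 152
Minimum length: 16 cm.

16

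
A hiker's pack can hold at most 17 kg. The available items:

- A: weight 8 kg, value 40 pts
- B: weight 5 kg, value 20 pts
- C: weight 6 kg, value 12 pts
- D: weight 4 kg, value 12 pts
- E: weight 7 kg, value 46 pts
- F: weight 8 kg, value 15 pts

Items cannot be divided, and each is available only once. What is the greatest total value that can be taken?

86 pts

Check high-value combinations within 17 kg:
- A+E: weight 8+7=15, value 40+46=86
- B+D+E: weight 5+4+7=16, value 20+12+46=78
- A+B+D: weight 8+5+4=17, value 40+20+12=72
Best: 86 pts.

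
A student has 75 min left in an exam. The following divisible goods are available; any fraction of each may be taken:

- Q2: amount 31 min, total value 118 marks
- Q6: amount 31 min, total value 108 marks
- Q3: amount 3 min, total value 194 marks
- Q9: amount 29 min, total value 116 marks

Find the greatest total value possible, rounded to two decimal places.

Take in order of value per unit:
- Q3 (194/3 per unit): all 3 → value 194, running total 194.00
- Q9 (116/29 per unit): all 29 → value 116, running total 310.00
- Q2 (118/31 per unit): all 31 → value 118, running total 428.00
- Q6 (108/31 per unit): 12 of 31 → value 12×108/31 = 41.8065, running total 469.81
Total 469.81.

469.81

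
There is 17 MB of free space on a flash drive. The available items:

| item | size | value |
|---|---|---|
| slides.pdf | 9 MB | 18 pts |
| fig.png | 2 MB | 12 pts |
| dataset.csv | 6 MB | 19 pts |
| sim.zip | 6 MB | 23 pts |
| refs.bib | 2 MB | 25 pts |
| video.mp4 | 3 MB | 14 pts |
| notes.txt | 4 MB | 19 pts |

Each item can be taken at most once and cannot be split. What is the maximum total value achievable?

93 pts

Check high-value combinations within 17 MB:
- fig.png+sim.zip+refs.bib+video.mp4+notes.txt: size 2+6+2+3+4=17, value 12+23+25+14+19=93
- fig.png+dataset.csv+refs.bib+video.mp4+notes.txt: size 2+6+2+3+4=17, value 12+19+25+14+19=89
- sim.zip+refs.bib+video.mp4+notes.txt: size 6+2+3+4=15, value 23+25+14+19=81
- dataset.csv+sim.zip+refs.bib+video.mp4: size 6+6+2+3=17, value 19+23+25+14=81
Best: 93 pts.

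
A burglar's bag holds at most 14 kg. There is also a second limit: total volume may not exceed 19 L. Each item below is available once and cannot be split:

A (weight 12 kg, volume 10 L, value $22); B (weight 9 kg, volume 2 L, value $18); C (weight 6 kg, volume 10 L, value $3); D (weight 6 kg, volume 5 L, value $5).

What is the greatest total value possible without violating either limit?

$22

Feasible sets respecting both limits:
- A: weight 12, volume 10, value 22
- B: weight 9, volume 2, value 18
- C+D: weight 12, volume 15, value 8
- D: weight 6, volume 5, value 5
Best: $22.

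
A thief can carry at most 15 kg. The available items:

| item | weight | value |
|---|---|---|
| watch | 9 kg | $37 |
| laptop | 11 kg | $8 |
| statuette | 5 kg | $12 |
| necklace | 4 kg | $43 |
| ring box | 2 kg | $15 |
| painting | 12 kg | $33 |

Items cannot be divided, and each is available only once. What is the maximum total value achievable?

$95

Check high-value combinations within 15 kg:
- watch+necklace+ring box: weight 9+4+2=15, value 37+43+15=95
- watch+necklace: weight 9+4=13, value 37+43=80
- statuette+necklace+ring box: weight 5+4+2=11, value 12+43+15=70
Best: $95.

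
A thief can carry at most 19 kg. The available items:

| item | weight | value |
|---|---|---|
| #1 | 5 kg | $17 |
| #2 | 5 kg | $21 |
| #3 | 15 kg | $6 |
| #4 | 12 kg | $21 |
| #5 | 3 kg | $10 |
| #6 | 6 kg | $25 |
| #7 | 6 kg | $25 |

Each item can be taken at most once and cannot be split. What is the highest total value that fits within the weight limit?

Check high-value combinations within 19 kg:
- #1+#2+#5+#6: weight 5+5+3+6=19, value 17+21+10+25=73
- #1+#2+#5+#7: weight 5+5+3+6=19, value 17+21+10+25=73
- #2+#6+#7: weight 5+6+6=17, value 21+25+25=71
Best: $73.

$73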